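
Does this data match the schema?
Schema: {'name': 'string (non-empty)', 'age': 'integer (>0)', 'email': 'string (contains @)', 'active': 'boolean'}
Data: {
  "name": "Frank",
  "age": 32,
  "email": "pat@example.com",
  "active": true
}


Validating each field against schema:
  name: OK (non-empty string)
  age: OK (positive integer)
  email: OK (string with @)
  active: OK (boolean)

Result: VALID

VALID


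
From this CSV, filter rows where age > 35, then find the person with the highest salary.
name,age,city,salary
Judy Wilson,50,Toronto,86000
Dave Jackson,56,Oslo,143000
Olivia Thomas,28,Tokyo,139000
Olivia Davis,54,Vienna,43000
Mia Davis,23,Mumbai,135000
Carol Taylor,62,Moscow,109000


Filter: age > 35
Sort by: salary (descending)

Filtered records (4):
  Dave Jackson, age 56, salary $143000
  Carol Taylor, age 62, salary $109000
  Judy Wilson, age 50, salary $86000
  Olivia Davis, age 54, salary $43000

Highest salary: Dave Jackson ($143000)

Dave Jackson


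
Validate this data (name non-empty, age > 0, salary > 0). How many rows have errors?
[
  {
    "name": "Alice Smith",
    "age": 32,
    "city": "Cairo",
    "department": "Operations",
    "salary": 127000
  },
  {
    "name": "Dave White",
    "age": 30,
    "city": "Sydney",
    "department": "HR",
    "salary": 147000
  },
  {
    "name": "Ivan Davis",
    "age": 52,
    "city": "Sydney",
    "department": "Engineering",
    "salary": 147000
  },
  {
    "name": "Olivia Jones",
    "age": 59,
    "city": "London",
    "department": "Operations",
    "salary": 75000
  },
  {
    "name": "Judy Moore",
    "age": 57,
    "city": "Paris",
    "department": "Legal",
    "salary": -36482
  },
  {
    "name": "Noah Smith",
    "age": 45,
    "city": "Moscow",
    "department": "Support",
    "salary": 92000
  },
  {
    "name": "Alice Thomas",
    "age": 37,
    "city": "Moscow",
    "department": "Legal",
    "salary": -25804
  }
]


Validating 7 records:
Rules: name non-empty, age > 0, salary > 0

  Row 1 (Alice Smith): OK
  Row 2 (Dave White): OK
  Row 3 (Ivan Davis): OK
  Row 4 (Olivia Jones): OK
  Row 5 (Judy Moore): negative salary: -36482
  Row 6 (Noah Smith): OK
  Row 7 (Alice Thomas): negative salary: -25804

Total errors: 2

2 errors


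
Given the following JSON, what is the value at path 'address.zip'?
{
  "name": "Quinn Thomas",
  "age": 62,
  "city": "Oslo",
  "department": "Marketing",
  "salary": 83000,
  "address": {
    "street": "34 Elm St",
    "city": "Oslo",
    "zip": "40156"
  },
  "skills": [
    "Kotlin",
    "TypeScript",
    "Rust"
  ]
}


Query: address.zip
Path: address -> zip
Value: 40156

40156


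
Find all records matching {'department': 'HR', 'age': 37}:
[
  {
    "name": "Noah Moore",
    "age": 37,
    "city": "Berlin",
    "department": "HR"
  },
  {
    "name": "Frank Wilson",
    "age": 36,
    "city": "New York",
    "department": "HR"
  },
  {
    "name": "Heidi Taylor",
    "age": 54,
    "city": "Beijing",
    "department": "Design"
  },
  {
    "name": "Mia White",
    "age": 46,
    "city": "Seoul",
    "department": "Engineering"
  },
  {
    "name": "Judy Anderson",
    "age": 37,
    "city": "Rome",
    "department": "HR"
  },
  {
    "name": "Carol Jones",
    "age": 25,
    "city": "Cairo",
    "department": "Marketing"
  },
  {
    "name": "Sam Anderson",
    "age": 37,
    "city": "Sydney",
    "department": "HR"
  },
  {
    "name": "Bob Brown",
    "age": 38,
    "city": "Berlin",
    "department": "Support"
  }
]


Search criteria: {'department': 'HR', 'age': 37}

Checking 8 records:
  Noah Moore: {department: HR, age: 37} <-- MATCH
  Frank Wilson: {department: HR, age: 36}
  Heidi Taylor: {department: Design, age: 54}
  Mia White: {department: Engineering, age: 46}
  Judy Anderson: {department: HR, age: 37} <-- MATCH
  Carol Jones: {department: Marketing, age: 25}
  Sam Anderson: {department: HR, age: 37} <-- MATCH
  Bob Brown: {department: Support, age: 38}

Matches: ["Noah Moore", "Judy Anderson", "Sam Anderson"]

["Noah Moore", "Judy Anderson", "Sam Anderson"]


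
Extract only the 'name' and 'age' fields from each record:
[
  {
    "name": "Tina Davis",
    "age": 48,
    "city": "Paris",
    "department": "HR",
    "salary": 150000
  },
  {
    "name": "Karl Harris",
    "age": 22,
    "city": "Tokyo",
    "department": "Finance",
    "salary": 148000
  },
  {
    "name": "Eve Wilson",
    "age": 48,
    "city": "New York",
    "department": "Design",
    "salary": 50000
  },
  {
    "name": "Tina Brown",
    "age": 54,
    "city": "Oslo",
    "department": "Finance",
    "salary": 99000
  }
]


Original: 4 records with fields: name, age, city, department, salary
Keep: ['name', 'age']
Drop: ['city', 'department', 'salary']
Result: 4 records, 2 fields each

[
  {
    "name": "Tina Davis",
    "age": 48
  },
  {
    "name": "Karl Harris",
    "age": 22
  },
  {
    "name": "Eve Wilson",
    "age": 48
  },
  {
    "name": "Tina Brown",
    "age": 54
  }
]


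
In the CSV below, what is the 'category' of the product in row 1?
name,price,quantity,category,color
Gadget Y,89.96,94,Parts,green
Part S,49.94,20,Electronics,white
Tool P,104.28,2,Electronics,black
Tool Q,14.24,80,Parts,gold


Query: Row 1 ('Gadget Y'), column 'category'
Value: Parts

Parts


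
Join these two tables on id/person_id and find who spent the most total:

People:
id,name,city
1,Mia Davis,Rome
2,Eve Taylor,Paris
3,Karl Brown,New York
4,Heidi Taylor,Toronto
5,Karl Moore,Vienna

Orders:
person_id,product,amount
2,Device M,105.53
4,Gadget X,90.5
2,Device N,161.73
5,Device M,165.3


Join on: people.id = orders.person_id

Joined rows:
  Eve Taylor (Paris) bought Device M for $105.53
  Heidi Taylor (Toronto) bought Gadget X for $90.5
  Eve Taylor (Paris) bought Device N for $161.73
  Karl Moore (Vienna) bought Device M for $165.3

Total per person:
  Eve Taylor: $267.26
  Karl Moore: $165.30
  Heidi Taylor: $90.50

Top spender: Eve Taylor ($267.26)

Eve Taylor ($267.26)


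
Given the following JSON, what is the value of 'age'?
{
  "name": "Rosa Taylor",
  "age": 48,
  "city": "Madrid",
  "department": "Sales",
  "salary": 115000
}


Looking up field 'age'
Value: 48

48


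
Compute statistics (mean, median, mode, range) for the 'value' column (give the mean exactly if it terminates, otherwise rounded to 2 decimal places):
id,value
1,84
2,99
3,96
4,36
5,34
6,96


Data: [84, 99, 96, 36, 34, 96]
Count: 6
Sum: 445
Mean: 445/6 ≈ 74.17 (rounded to 2 decimal places)
Sorted: [34, 36, 84, 96, 96, 99]
Median: 90.0
Mode: 96 (2 times)
Range: 99 - 34 = 65
Min: 34, Max: 99

mean≈74.17, median=90.0, mode=96, range=65


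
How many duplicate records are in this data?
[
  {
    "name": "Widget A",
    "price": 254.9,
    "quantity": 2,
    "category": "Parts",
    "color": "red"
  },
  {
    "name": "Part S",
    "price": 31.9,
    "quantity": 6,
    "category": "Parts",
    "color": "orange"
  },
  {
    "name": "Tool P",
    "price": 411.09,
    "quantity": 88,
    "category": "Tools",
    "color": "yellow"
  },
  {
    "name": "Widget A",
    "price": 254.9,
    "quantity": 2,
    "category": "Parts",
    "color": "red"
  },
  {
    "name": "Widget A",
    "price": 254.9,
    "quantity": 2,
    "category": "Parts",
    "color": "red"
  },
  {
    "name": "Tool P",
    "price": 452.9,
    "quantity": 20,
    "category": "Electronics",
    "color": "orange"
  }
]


Checking 6 records for duplicates:

  Row 1: Widget A ($254.9, qty 2)
  Row 2: Part S ($31.9, qty 6)
  Row 3: Tool P ($411.09, qty 88)
  Row 4: Widget A ($254.9, qty 2) <-- DUPLICATE
  Row 5: Widget A ($254.9, qty 2) <-- DUPLICATE
  Row 6: Tool P ($452.9, qty 20)

Duplicates found: 2
Unique records: 4

2 duplicates, 4 unique


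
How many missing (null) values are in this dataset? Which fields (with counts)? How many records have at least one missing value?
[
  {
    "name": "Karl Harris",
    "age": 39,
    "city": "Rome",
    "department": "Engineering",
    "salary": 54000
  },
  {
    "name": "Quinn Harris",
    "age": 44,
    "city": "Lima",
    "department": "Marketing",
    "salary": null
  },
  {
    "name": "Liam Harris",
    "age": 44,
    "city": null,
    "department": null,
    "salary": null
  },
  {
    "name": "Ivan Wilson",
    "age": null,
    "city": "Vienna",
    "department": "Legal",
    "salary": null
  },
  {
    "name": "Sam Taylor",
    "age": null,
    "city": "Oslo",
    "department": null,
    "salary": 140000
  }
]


Checking for missing (null) values in 5 records:

  Karl Harris: complete
  Quinn Harris: salary
  Liam Harris: city, department, salary
  Ivan Wilson: age, salary
  Sam Taylor: age, department

Per field:
  name: 0 missing
  age: 2 missing
  city: 1 missing
  department: 2 missing
  salary: 3 missing

Total missing values: 8
Records with any missing: 4

8 missing values (age: 2, city: 1, department: 2, salary: 3); 4 incomplete records


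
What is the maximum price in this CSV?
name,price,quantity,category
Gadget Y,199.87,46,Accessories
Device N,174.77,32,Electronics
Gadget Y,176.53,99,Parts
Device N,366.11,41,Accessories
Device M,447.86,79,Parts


Computing maximum price:
Values: [199.87, 174.77, 176.53, 366.11, 447.86]
Max = 447.86

447.86


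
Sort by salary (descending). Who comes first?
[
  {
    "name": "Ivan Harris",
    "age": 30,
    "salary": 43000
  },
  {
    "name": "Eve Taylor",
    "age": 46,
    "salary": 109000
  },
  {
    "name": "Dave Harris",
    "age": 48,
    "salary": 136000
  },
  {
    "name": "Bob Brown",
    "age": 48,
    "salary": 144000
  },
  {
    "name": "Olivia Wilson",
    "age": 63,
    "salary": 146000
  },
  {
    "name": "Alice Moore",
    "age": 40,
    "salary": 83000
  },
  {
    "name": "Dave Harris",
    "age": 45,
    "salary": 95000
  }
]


Sort by: salary (descending)

Sorted order:
  1. Olivia Wilson (salary = 146000)
  2. Bob Brown (salary = 144000)
  3. Dave Harris (salary = 136000)
  4. Eve Taylor (salary = 109000)
  5. Dave Harris (salary = 95000)
  6. Alice Moore (salary = 83000)
  7. Ivan Harris (salary = 43000)

First: Olivia Wilson

Olivia Wilson


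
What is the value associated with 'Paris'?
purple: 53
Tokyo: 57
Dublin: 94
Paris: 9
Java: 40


Looking up key 'Paris'
Value: 9

9


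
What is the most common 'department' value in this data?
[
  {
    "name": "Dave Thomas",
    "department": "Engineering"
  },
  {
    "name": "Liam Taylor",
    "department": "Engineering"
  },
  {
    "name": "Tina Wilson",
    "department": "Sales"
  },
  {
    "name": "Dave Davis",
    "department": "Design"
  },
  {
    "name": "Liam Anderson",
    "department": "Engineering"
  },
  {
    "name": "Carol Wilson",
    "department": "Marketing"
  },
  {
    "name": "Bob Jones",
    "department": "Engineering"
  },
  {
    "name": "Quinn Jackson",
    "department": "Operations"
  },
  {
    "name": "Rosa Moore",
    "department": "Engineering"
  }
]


Counting 'department' values across 9 records:

  Engineering: 5 #####
  Sales: 1 #
  Design: 1 #
  Marketing: 1 #
  Operations: 1 #

Most common: Engineering (5 times)

Engineering (5 times)


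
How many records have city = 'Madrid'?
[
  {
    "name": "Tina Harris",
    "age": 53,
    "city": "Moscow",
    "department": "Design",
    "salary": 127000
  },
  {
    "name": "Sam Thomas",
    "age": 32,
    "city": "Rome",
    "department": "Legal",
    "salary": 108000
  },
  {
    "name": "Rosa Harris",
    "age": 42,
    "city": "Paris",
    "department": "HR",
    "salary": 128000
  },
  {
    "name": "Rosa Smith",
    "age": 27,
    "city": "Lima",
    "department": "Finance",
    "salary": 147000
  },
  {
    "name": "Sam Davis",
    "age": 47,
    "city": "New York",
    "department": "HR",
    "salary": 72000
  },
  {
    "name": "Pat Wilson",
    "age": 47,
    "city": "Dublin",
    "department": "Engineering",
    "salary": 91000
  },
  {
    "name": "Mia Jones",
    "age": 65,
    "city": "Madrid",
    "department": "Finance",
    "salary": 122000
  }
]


Data: 7 records
Condition: city = 'Madrid'

Checking each record:
  Tina Harris: Moscow
  Sam Thomas: Rome
  Rosa Harris: Paris
  Rosa Smith: Lima
  Sam Davis: New York
  Pat Wilson: Dublin
  Mia Jones: Madrid MATCH

Count: 1

1


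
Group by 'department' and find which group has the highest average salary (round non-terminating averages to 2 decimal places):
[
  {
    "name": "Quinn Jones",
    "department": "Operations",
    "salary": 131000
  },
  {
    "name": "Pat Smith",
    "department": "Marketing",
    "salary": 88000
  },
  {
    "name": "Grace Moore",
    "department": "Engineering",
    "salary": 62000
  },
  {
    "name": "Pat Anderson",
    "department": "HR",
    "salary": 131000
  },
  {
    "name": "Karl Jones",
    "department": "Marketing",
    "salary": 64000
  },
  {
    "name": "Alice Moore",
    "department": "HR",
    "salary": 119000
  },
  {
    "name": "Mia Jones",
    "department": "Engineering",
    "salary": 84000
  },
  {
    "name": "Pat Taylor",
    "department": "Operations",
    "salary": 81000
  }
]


Group by: department

Groups:
  Engineering: 2 people, avg salary = 146000/2 = $73000
  HR: 2 people, avg salary = 250000/2 = $125000
  Marketing: 2 people, avg salary = 152000/2 = $76000
  Operations: 2 people, avg salary = 212000/2 = $106000

Highest average salary: HR ($125000)

HR ($125000)


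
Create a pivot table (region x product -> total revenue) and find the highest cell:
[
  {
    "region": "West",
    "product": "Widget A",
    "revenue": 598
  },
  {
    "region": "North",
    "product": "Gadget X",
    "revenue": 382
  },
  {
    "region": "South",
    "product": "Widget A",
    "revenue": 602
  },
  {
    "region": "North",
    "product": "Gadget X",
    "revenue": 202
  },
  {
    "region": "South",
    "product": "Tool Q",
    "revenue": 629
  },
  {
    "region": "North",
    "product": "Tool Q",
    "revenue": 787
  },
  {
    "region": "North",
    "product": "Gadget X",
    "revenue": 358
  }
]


Pivot: region (rows) x product (columns) -> total revenue

     Gadget X      Tool Q        Widget A    
North          942           787             0  
South            0           629           602  
West             0             0           598  

Highest: North / Gadget X = $942

North / Gadget X = $942


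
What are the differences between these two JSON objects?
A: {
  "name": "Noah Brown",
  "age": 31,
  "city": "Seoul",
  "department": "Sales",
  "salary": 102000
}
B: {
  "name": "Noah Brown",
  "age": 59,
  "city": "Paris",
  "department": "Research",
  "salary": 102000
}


Comparing each field (in key order):
  name: same
  age: DIFFERENT
  city: DIFFERENT
  department: DIFFERENT
  salary: same
Differences:
  age: 31 -> 59
  city: Seoul -> Paris
  department: Sales -> Research

3 field(s) changed

3 changes: age, city, department


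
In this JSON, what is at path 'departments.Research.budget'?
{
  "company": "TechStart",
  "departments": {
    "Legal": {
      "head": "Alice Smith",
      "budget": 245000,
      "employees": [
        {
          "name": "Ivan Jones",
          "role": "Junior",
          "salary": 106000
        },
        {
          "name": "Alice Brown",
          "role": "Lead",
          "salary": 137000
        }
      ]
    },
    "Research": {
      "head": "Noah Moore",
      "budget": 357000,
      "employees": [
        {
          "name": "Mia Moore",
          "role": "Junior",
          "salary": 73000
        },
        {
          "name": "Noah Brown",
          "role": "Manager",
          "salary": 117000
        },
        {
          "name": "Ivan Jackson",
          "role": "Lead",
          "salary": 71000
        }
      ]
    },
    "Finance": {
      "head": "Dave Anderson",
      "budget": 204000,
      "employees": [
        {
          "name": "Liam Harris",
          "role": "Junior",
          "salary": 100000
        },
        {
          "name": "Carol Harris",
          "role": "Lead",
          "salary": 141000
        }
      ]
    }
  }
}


Path: departments.Research.budget

Navigate:
  -> departments
  -> Research
  -> budget = 357000

357000


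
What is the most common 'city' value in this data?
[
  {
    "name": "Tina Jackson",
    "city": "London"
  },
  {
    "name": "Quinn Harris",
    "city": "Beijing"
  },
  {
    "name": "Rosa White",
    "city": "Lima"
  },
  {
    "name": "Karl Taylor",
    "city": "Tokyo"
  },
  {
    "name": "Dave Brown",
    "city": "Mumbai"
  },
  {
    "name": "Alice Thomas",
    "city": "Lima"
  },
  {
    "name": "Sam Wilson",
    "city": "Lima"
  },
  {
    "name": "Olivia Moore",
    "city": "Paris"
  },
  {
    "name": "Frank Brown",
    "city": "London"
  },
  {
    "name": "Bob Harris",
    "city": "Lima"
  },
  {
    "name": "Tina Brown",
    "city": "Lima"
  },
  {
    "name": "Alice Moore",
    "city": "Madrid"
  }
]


Counting 'city' values across 12 records:

  Lima: 5 #####
  London: 2 ##
  Beijing: 1 #
  Tokyo: 1 #
  Mumbai: 1 #
  Paris: 1 #
  Madrid: 1 #

Most common: Lima (5 times)

Lima (5 times)


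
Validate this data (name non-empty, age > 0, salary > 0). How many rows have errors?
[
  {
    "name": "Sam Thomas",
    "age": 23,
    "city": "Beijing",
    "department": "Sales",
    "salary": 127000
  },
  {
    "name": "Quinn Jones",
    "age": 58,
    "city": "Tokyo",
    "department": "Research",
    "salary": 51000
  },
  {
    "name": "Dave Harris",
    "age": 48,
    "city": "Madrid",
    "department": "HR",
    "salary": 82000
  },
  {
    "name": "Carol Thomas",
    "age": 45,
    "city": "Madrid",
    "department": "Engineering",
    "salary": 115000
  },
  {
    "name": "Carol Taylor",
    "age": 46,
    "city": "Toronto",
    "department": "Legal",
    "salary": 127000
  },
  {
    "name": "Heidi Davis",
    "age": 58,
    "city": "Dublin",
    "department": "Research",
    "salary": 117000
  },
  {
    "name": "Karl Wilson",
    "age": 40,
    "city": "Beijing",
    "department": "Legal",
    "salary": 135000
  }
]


Validating 7 records:
Rules: name non-empty, age > 0, salary > 0

  Row 1 (Sam Thomas): OK
  Row 2 (Quinn Jones): OK
  Row 3 (Dave Harris): OK
  Row 4 (Carol Thomas): OK
  Row 5 (Carol Taylor): OK
  Row 6 (Heidi Davis): OK
  Row 7 (Karl Wilson): OK

Total errors: 0

0 errors


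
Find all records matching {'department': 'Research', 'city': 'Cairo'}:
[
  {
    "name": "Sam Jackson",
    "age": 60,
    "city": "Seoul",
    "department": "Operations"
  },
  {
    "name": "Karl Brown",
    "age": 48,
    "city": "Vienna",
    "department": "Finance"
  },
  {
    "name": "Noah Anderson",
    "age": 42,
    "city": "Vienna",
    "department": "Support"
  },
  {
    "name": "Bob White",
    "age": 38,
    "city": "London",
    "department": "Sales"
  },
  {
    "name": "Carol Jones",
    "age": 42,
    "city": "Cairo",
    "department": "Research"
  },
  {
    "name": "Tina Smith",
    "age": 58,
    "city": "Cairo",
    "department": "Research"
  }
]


Search criteria: {'department': 'Research', 'city': 'Cairo'}

Checking 6 records:
  Sam Jackson: {department: Operations, city: Seoul}
  Karl Brown: {department: Finance, city: Vienna}
  Noah Anderson: {department: Support, city: Vienna}
  Bob White: {department: Sales, city: London}
  Carol Jones: {department: Research, city: Cairo} <-- MATCH
  Tina Smith: {department: Research, city: Cairo} <-- MATCH

Matches: ["Carol Jones", "Tina Smith"]

["Carol Jones", "Tina Smith"]


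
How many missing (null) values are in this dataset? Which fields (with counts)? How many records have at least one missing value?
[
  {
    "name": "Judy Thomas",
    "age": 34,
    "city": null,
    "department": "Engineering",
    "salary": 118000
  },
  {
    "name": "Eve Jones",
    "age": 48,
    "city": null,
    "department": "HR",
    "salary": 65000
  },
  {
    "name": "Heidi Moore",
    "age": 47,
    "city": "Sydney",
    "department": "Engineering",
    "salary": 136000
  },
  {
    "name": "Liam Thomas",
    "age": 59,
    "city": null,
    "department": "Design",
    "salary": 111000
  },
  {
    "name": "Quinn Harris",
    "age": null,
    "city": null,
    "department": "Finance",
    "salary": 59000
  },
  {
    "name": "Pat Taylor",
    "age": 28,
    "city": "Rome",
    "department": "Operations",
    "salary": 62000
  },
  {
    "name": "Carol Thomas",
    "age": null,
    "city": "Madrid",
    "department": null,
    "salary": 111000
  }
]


Checking for missing (null) values in 7 records:

  Judy Thomas: city
  Eve Jones: city
  Heidi Moore: complete
  Liam Thomas: city
  Quinn Harris: age, city
  Pat Taylor: complete
  Carol Thomas: age, department

Per field:
  name: 0 missing
  age: 2 missing
  city: 4 missing
  department: 1 missing
  salary: 0 missing

Total missing values: 7
Records with any missing: 5

7 missing values (age: 2, city: 4, department: 1); 5 incomplete records


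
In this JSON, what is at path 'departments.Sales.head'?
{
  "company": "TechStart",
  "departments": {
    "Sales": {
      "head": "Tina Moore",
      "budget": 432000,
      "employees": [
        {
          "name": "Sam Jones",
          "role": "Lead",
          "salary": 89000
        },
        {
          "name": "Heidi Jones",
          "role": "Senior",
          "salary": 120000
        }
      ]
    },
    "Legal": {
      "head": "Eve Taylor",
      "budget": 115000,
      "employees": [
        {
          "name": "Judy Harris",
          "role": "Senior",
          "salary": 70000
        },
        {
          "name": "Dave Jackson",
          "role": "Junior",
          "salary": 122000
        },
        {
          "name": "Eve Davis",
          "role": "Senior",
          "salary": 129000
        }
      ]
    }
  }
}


Path: departments.Sales.head

Navigate:
  -> departments
  -> Sales
  -> head = 'Tina Moore'

Tina Moore


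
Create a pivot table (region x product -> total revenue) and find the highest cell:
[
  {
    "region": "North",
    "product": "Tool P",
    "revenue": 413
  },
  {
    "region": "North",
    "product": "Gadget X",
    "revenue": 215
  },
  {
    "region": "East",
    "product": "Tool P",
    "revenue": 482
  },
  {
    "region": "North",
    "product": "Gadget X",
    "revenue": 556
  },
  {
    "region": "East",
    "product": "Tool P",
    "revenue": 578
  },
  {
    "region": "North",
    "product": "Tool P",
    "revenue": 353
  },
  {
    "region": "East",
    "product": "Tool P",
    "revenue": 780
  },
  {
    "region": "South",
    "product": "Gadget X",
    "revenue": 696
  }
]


Pivot: region (rows) x product (columns) -> total revenue

     Gadget X      Tool P      
East             0          1840  
North          771           766  
South          696             0  

Highest: East / Tool P = $1840

East / Tool P = $1840


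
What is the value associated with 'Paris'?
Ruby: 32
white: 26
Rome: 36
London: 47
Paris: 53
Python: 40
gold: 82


Looking up key 'Paris'
Value: 53

53


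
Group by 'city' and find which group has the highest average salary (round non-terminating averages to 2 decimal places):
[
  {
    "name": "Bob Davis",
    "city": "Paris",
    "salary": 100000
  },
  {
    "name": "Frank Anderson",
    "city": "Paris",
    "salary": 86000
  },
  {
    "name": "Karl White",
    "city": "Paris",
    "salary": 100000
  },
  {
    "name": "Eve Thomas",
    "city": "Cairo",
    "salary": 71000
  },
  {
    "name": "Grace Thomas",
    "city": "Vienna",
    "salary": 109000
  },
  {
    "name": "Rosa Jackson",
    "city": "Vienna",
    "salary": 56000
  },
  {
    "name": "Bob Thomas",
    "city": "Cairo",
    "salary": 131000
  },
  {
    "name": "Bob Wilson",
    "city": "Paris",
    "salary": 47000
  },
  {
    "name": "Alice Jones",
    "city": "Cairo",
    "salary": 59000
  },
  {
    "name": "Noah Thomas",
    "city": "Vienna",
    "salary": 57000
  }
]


Group by: city

Groups:
  Cairo: 3 people, avg salary = 261000/3 = $87000
  Paris: 4 people, avg salary = 333000/4 = $83250
  Vienna: 3 people, avg salary = 222000/3 = $74000

Highest average salary: Cairo ($87000)

Cairo ($87000)


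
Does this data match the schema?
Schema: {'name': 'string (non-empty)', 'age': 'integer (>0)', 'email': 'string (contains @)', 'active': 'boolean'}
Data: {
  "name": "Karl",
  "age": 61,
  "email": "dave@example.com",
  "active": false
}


Validating each field against schema:
  name: OK (non-empty string)
  age: OK (positive integer)
  email: OK (string with @)
  active: OK (boolean)

Result: VALID

VALID


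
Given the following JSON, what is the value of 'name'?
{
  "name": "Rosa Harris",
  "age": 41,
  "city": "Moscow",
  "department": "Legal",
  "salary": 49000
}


Looking up field 'name'
Value: Rosa Harris

Rosa Harris


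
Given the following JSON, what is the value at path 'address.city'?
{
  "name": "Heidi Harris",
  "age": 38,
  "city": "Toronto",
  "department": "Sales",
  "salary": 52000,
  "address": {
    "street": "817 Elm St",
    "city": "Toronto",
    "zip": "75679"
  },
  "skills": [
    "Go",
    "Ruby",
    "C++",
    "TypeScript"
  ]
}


Query: address.city
Path: address -> city
Value: Toronto

Toronto


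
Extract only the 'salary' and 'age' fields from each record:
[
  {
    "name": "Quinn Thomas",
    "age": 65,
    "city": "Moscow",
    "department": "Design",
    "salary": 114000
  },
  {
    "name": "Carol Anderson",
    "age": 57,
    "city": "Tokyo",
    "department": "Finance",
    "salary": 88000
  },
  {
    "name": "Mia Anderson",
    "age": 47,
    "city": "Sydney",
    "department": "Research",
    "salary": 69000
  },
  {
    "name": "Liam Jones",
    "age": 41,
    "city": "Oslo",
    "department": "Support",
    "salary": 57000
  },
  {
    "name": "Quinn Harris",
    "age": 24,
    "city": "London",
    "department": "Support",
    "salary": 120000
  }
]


Original: 5 records with fields: name, age, city, department, salary
Keep: ['salary', 'age']
Drop: ['name', 'city', 'department']
Result: 5 records, 2 fields each

[
  {
    "salary": 114000,
    "age": 65
  },
  {
    "salary": 88000,
    "age": 57
  },
  {
    "salary": 69000,
    "age": 47
  },
  {
    "salary": 57000,
    "age": 41
  },
  {
    "salary": 120000,
    "age": 24
  }
]


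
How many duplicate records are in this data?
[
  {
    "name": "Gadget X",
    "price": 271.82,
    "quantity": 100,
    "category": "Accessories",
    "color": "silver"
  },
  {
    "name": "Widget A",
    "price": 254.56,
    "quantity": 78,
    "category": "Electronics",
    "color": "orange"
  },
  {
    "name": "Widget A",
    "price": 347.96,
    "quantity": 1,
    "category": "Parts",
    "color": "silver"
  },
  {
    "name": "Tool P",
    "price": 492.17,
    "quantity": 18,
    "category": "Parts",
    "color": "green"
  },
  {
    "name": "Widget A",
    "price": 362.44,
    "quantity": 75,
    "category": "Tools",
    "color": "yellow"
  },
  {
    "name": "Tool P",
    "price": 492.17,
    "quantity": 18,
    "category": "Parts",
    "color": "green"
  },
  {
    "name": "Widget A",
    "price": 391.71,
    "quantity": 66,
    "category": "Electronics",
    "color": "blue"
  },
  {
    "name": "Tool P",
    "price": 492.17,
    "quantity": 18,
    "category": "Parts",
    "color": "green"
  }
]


Checking 8 records for duplicates:

  Row 1: Gadget X ($271.82, qty 100)
  Row 2: Widget A ($254.56, qty 78)
  Row 3: Widget A ($347.96, qty 1)
  Row 4: Tool P ($492.17, qty 18)
  Row 5: Widget A ($362.44, qty 75)
  Row 6: Tool P ($492.17, qty 18) <-- DUPLICATE
  Row 7: Widget A ($391.71, qty 66)
  Row 8: Tool P ($492.17, qty 18) <-- DUPLICATE

Duplicates found: 2
Unique records: 6

2 duplicates, 6 unique


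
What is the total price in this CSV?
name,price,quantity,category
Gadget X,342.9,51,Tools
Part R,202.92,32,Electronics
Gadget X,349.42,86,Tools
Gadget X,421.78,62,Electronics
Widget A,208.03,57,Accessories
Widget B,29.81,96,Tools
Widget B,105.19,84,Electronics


Computing total price:
Values: [342.9, 202.92, 349.42, 421.78, 208.03, 29.81, 105.19]
Sum = 1660.05

1660.05


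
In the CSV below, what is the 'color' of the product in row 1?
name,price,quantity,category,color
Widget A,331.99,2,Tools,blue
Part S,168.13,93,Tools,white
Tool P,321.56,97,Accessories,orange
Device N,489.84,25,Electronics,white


Query: Row 1 ('Widget A'), column 'color'
Value: blue

blue


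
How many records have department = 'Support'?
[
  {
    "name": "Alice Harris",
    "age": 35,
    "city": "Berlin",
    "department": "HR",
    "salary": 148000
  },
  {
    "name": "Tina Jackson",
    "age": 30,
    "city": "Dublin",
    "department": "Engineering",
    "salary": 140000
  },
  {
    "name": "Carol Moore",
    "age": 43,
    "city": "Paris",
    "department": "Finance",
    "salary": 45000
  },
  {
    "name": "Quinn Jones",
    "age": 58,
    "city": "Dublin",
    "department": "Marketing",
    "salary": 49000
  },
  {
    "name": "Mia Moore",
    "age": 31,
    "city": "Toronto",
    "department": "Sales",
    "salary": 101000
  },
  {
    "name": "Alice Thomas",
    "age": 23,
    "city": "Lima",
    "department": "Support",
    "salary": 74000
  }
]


Data: 6 records
Condition: department = 'Support'

Checking each record:
  Alice Harris: HR
  Tina Jackson: Engineering
  Carol Moore: Finance
  Quinn Jones: Marketing
  Mia Moore: Sales
  Alice Thomas: Support MATCH

Count: 1

1


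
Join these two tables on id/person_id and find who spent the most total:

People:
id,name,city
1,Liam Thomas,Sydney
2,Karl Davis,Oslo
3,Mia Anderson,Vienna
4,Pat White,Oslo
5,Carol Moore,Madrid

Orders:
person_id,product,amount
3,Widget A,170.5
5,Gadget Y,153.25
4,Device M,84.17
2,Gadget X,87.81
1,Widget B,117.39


Join on: people.id = orders.person_id

Joined rows:
  Mia Anderson (Vienna) bought Widget A for $170.5
  Carol Moore (Madrid) bought Gadget Y for $153.25
  Pat White (Oslo) bought Device M for $84.17
  Karl Davis (Oslo) bought Gadget X for $87.81
  Liam Thomas (Sydney) bought Widget B for $117.39

Total per person:
  Mia Anderson: $170.50
  Carol Moore: $153.25
  Liam Thomas: $117.39
  Karl Davis: $87.81
  Pat White: $84.17

Top spender: Mia Anderson ($170.50)

Mia Anderson ($170.50)


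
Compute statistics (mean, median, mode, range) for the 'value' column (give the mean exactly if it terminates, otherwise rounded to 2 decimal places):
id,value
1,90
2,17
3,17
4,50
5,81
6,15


Data: [90, 17, 17, 50, 81, 15]
Count: 6
Sum: 270
Mean: 270/6 = 45
Sorted: [15, 17, 17, 50, 81, 90]
Median: 33.5
Mode: 17 (2 times)
Range: 90 - 15 = 75
Min: 15, Max: 90

mean=45, median=33.5, mode=17, range=75


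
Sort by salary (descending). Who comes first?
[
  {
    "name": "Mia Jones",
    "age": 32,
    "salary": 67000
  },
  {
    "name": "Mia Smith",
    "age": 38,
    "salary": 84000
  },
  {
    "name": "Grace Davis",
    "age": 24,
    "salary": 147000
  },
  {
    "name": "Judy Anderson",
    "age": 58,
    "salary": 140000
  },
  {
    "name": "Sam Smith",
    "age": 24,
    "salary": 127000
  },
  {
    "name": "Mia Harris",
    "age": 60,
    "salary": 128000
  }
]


Sort by: salary (descending)

Sorted order:
  1. Grace Davis (salary = 147000)
  2. Judy Anderson (salary = 140000)
  3. Mia Harris (salary = 128000)
  4. Sam Smith (salary = 127000)
  5. Mia Smith (salary = 84000)
  6. Mia Jones (salary = 67000)

First: Grace Davis

Grace Davis


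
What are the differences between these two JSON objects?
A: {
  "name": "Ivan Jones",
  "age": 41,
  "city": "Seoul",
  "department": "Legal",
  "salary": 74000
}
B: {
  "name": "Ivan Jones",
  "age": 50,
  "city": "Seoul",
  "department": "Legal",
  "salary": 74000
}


Comparing each field (in key order):
  name: same
  age: DIFFERENT
  city: same
  department: same
  salary: same
Differences:
  age: 41 -> 50

1 field(s) changed

1 change: age


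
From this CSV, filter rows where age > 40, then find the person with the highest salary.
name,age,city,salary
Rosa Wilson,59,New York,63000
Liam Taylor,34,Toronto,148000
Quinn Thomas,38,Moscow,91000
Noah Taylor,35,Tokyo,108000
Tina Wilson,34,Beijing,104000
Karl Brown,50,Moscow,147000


Filter: age > 40
Sort by: salary (descending)

Filtered records (2):
  Karl Brown, age 50, salary $147000
  Rosa Wilson, age 59, salary $63000

Highest salary: Karl Brown ($147000)

Karl Brown


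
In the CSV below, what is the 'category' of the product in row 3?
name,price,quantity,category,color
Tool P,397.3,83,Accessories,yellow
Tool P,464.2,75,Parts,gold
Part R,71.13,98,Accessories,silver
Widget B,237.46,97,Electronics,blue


Query: Row 3 ('Part R'), column 'category'
Value: Accessories

Accessories


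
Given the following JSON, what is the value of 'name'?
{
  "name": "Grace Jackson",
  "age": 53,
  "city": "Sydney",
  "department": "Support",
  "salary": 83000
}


Looking up field 'name'
Value: Grace Jackson

Grace Jackson


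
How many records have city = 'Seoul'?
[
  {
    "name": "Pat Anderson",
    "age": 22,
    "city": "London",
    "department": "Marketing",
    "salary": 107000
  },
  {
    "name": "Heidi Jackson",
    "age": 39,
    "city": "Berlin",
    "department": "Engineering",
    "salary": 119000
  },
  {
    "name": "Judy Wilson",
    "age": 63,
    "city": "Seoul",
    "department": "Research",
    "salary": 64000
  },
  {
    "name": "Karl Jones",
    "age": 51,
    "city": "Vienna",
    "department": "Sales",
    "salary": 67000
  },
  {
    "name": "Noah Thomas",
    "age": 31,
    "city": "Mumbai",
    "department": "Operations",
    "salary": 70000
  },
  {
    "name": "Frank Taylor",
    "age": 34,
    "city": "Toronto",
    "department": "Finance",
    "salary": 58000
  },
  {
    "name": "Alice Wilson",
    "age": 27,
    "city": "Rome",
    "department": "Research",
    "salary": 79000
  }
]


Data: 7 records
Condition: city = 'Seoul'

Checking each record:
  Pat Anderson: London
  Heidi Jackson: Berlin
  Judy Wilson: Seoul MATCH
  Karl Jones: Vienna
  Noah Thomas: Mumbai
  Frank Taylor: Toronto
  Alice Wilson: Rome

Count: 1

1


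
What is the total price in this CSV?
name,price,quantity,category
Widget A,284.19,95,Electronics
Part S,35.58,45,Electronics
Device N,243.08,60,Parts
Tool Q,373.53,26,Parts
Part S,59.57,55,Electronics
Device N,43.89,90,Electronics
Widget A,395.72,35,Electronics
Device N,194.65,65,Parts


Computing total price:
Values: [284.19, 35.58, 243.08, 373.53, 59.57, 43.89, 395.72, 194.65]
Sum = 1630.21

1630.21


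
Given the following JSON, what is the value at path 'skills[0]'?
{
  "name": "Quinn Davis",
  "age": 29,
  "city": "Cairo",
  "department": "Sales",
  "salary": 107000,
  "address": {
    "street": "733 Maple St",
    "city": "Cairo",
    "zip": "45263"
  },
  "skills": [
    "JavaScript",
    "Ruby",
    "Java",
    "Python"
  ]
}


Query: skills[0]
Path: skills -> first element
Value: JavaScript

JavaScript


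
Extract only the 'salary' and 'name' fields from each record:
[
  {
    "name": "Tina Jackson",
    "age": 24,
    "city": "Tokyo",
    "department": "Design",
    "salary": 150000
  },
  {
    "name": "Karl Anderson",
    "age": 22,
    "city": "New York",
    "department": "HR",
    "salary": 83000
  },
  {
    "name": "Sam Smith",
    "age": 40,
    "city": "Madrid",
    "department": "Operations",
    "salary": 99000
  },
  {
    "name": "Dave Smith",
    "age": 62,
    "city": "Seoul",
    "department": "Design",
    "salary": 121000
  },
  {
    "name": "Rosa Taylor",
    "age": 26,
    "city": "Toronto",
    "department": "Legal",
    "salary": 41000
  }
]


Original: 5 records with fields: name, age, city, department, salary
Keep: ['salary', 'name']
Drop: ['age', 'city', 'department']
Result: 5 records, 2 fields each

[
  {
    "salary": 150000,
    "name": "Tina Jackson"
  },
  {
    "salary": 83000,
    "name": "Karl Anderson"
  },
  {
    "salary": 99000,
    "name": "Sam Smith"
  },
  {
    "salary": 121000,
    "name": "Dave Smith"
  },
  {
    "salary": 41000,
    "name": "Rosa Taylor"
  }
]


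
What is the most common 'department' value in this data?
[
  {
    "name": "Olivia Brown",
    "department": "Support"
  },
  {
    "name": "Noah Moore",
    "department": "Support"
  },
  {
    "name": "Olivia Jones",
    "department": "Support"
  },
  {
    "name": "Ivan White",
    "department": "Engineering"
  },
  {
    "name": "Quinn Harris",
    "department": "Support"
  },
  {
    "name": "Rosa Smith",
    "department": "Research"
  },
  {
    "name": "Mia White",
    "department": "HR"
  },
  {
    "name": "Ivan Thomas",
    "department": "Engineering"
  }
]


Counting 'department' values across 8 records:

  Support: 4 ####
  Engineering: 2 ##
  Research: 1 #
  HR: 1 #

Most common: Support (4 times)

Support (4 times)


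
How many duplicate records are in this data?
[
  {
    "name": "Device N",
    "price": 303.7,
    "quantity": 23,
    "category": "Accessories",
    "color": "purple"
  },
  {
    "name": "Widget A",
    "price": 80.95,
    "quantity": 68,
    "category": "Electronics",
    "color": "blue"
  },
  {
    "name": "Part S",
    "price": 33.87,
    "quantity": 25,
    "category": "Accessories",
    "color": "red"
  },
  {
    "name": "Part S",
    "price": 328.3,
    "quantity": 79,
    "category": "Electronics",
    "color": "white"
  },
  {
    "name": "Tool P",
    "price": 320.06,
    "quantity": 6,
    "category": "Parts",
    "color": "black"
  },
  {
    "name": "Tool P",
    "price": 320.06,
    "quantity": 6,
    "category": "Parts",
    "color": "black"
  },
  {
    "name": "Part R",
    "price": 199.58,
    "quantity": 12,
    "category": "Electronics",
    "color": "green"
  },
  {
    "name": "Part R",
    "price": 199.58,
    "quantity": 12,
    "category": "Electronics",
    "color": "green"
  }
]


Checking 8 records for duplicates:

  Row 1: Device N ($303.7, qty 23)
  Row 2: Widget A ($80.95, qty 68)
  Row 3: Part S ($33.87, qty 25)
  Row 4: Part S ($328.3, qty 79)
  Row 5: Tool P ($320.06, qty 6)
  Row 6: Tool P ($320.06, qty 6) <-- DUPLICATE
  Row 7: Part R ($199.58, qty 12)
  Row 8: Part R ($199.58, qty 12) <-- DUPLICATE

Duplicates found: 2
Unique records: 6

2 duplicates, 6 unique


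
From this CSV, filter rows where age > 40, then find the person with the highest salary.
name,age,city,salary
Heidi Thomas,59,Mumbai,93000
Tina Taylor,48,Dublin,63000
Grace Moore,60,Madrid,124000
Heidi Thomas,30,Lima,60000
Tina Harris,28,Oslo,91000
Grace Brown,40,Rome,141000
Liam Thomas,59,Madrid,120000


Filter: age > 40
Sort by: salary (descending)

Filtered records (4):
  Grace Moore, age 60, salary $124000
  Liam Thomas, age 59, salary $120000
  Heidi Thomas, age 59, salary $93000
  Tina Taylor, age 48, salary $63000

Highest salary: Grace Moore ($124000)

Grace Moore


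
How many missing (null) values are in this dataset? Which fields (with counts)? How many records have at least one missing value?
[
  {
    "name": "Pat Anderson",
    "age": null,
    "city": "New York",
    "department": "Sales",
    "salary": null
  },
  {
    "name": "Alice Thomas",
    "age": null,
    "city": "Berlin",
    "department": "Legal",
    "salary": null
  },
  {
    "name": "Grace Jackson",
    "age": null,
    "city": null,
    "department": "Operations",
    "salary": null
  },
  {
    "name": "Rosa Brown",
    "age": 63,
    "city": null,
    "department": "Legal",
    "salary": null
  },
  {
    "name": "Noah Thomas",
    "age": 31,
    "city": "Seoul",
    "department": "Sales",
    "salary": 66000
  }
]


Checking for missing (null) values in 5 records:

  Pat Anderson: age, salary
  Alice Thomas: age, salary
  Grace Jackson: age, city, salary
  Rosa Brown: city, salary
  Noah Thomas: complete

Per field:
  name: 0 missing
  age: 3 missing
  city: 2 missing
  department: 0 missing
  salary: 4 missing

Total missing values: 9
Records with any missing: 4

9 missing values (age: 3, city: 2, salary: 4); 4 incomplete records


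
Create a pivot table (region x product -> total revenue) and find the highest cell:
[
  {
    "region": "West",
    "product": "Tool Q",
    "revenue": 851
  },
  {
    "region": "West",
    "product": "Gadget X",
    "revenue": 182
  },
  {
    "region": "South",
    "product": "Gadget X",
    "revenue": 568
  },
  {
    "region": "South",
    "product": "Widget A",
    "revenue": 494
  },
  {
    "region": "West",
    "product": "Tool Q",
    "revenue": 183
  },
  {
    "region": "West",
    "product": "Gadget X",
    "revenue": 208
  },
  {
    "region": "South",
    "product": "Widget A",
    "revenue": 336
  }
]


Pivot: region (rows) x product (columns) -> total revenue

     Gadget X      Tool Q        Widget A    
South          568             0           830  
West           390          1034             0  

Highest: West / Tool Q = $1034

West / Tool Q = $1034
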